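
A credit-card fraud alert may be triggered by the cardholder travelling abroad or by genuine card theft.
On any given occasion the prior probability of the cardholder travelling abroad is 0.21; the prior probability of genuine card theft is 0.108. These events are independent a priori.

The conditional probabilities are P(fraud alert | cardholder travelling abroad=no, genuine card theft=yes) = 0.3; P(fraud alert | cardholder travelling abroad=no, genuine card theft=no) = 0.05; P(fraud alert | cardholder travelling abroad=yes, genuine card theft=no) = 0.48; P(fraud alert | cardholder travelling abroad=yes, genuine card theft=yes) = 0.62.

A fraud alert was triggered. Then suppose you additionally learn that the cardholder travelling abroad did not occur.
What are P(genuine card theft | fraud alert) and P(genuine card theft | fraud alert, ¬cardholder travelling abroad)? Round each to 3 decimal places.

By total probability over the 4 (cardholder travelling abroad, genuine card theft) configurations:
  P(fraud alert) = 0.05·0.79·0.892 + 0.3·0.79·0.108 + 0.48·0.21·0.892 + 0.62·0.21·0.108
        = 0.035234 + 0.025596 + 0.089914 + 0.014062 = 0.164806
The terms with genuine card theft present sum to 0.039658, so
  P(genuine card theft | fraud alert) = 0.039658 / 0.164806 ≈ 0.241

With the extra evidence:
Sum P(fraud alert|·) weighted by the priors over both values of genuine card theft:
  P(fraud alert | ¬cardholder travelling abroad) = 0.05*0.892 + 0.3*0.108
        = 0.044600 + 0.032400 = 0.077000
Keeping only the genuine card theft-present terms gives 0.032400, so
  P(genuine card theft | fraud alert, ¬cardholder travelling abroad) = 0.032400 / 0.077000 ≈ 0.421
With cardholder travelling abroad excluded, genuine card theft must carry more of the explanatory weight for the fraud alert.

P(genuine card theft | fraud alert) ≈ 0.241; P(genuine card theft | fraud alert, ¬cardholder travelling abroad) ≈ 0.421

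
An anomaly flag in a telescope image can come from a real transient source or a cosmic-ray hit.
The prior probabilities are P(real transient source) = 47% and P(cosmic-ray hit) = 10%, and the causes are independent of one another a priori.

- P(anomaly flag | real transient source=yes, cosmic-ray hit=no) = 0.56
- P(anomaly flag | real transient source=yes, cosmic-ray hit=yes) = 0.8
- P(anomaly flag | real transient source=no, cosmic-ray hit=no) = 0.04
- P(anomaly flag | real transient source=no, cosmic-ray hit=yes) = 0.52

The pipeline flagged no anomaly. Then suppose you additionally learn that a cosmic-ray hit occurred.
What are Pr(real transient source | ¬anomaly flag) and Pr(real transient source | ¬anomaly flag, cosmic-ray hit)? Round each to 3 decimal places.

P(¬anomaly flag) = 0.96*0.53*0.9 + 0.48*0.53*0.1 + 0.44*0.47*0.9 + 0.2*0.47*0.1 = 0.457920 + 0.025440 + 0.186120 + 0.009400 = 0.678880
Restricting to configurations with real transient source present: 0.186120 + 0.009400 = 0.195520.
Hence the posterior is 0.195520/0.678880 ≈ 0.288.

Now condition on the additional information:
Weight on real transient source=true, given the evidence: 0.2*0.47 = 0.094000
The normalizing constant is 0.48*0.53 + 0.2*0.47 = 0.348400
Posterior = 0.094000 / 0.348400 ≈ 0.270

Pr(real transient source | ¬anomaly flag) ≈ 0.288; Pr(real transient source | ¬anomaly flag, cosmic-ray hit) ≈ 0.270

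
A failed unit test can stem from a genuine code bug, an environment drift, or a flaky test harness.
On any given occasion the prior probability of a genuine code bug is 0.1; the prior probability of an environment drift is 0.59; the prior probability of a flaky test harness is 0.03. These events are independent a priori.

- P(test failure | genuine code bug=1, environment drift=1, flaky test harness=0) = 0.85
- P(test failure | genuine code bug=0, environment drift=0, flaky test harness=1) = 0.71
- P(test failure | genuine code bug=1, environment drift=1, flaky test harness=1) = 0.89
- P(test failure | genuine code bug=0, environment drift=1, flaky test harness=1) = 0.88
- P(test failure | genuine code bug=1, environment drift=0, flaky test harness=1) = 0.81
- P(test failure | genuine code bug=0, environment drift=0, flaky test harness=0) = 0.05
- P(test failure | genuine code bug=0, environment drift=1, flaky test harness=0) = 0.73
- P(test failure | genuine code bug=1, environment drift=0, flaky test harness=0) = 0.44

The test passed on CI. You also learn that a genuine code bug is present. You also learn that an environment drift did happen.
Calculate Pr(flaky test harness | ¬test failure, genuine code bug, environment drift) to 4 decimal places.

Pr(flaky test harness | ¬test failure, genuine code bug, environment drift) ≈ 0.0222

Numerator (weight on configurations with flaky test harness): 0.11×0.03 = 0.003300
Normalizer over all consistent configurations: 0.15×0.97 + 0.11×0.03 = 0.148800
Posterior = 0.003300 / 0.148800 ≈ 0.0222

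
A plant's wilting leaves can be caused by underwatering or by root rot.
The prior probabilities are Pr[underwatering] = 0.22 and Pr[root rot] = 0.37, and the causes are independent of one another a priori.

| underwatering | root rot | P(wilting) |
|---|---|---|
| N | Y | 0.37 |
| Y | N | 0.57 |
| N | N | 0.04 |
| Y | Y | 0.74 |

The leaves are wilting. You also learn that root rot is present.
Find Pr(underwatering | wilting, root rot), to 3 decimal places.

Enumerate both values of underwatering and weight by the priors:
  P(wilting | root rot) = 0.37*0.78 + 0.74*0.22
        = 0.288600 + 0.162800 = 0.451400
Keeping only the underwatering-present terms gives 0.162800, so
  P(underwatering | wilting, root rot) = 0.162800 / 0.451400 ≈ 0.361

Pr(underwatering | wilting, root rot) ≈ 0.361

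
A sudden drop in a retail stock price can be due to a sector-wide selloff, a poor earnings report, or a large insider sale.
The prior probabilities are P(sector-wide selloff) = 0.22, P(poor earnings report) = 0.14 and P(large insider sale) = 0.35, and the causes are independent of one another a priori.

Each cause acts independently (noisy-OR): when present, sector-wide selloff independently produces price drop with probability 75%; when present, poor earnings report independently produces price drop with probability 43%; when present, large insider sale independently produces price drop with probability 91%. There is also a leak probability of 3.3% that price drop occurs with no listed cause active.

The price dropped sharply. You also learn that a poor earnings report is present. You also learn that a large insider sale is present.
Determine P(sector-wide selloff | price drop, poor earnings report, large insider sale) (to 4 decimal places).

P(sector-wide selloff | price drop, poor earnings report, large insider sale) ≈ 0.2267

Under noisy-OR, P(price drop | causes) = 1 − (1−0.033)·∏(1−qᵢ) over the active causes.
P(price drop | poor earnings report, large insider sale) = 0.950393·0.78 + 0.987598·0.22 = 0.741307 + 0.217272 = 0.958579
Restricting to configurations with sector-wide selloff present: 0.987598·0.22 = 0.217272.
Hence the posterior is 0.217272/0.958579 ≈ 0.2267.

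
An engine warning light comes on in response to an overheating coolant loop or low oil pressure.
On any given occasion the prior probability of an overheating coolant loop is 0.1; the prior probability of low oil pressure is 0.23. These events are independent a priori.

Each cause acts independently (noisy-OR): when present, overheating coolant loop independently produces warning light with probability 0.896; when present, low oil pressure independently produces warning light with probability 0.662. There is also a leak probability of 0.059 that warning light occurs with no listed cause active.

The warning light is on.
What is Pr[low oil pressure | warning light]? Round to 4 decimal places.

Pr[low oil pressure | warning light] ≈ 0.5969

Under noisy-OR, P(warning light | causes) = 1 − (1−0.059)·∏(1−qᵢ) over the active causes.
P(warning light) = 0.059·0.9·0.77 + 0.681942·0.9·0.23 + 0.902136·0.1·0.77 + 0.966922·0.1·0.23 = 0.040887 + 0.141162 + 0.069464 + 0.022239 = 0.273752
Of this, 0.163401 comes from 0.141162 + 0.022239 (the low oil pressure=true cases).
Hence the posterior is 0.163401/0.273752 ≈ 0.5969.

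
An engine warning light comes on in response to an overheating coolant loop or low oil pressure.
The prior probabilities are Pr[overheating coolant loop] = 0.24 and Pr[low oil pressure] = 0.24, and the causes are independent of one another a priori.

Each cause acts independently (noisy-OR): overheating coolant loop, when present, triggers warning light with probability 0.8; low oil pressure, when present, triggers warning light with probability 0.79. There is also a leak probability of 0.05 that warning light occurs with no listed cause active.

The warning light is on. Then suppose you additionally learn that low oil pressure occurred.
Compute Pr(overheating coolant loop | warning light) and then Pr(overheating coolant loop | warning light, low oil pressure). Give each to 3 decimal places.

Under noisy-OR, P(warning light | causes) = 1 − (1−0.05)·∏(1−qᵢ) over the active causes.
Numerator (weight on configurations with overheating coolant loop): 0.147744 + 0.055302 = 0.203046
Normalizer over all consistent configurations: 0.05*0.76*0.76 + 0.8005*0.76*0.24 + 0.81*0.24*0.76 + 0.9601*0.24*0.24 = 0.377937
Posterior = 0.203046 / 0.377937 ≈ 0.537

With the extra evidence:
P(warning light | low oil pressure) = 0.8005·0.76 + 0.9601·0.24 = 0.608380 + 0.230424 = 0.838804
The overheating coolant loop-present share is 0.9601·0.24 = 0.230424.
P(overheating coolant loop | warning light, low oil pressure) = 0.230424 / 0.838804 ≈ 0.275

Pr(overheating coolant loop | warning light) ≈ 0.537; Pr(overheating coolant loop | warning light, low oil pressure) ≈ 0.275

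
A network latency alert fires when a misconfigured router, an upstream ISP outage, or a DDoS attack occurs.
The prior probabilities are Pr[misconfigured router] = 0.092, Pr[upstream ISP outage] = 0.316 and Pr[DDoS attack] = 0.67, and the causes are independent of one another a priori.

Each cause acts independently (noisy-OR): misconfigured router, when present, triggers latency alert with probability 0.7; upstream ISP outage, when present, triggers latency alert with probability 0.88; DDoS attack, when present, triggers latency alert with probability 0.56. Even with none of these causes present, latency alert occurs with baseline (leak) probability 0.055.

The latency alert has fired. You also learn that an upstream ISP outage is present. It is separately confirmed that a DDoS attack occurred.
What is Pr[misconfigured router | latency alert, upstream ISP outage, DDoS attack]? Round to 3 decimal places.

Pr[misconfigured router | latency alert, upstream ISP outage, DDoS attack] ≈ 0.095

Under noisy-OR, P(latency alert | causes) = 1 − (1−0.055)·∏(1−qᵢ) over the active causes.
Sum P(latency alert|·) weighted by the priors over both values of misconfigured router:
  P(latency alert | upstream ISP outage, DDoS attack) = 0.950104*0.908 + 0.985031*0.092
        = 0.862694 + 0.090623 = 0.953317
The terms with misconfigured router present sum to 0.090623, so
  P(misconfigured router | latency alert, upstream ISP outage, DDoS attack) = 0.090623 / 0.953317 ≈ 0.095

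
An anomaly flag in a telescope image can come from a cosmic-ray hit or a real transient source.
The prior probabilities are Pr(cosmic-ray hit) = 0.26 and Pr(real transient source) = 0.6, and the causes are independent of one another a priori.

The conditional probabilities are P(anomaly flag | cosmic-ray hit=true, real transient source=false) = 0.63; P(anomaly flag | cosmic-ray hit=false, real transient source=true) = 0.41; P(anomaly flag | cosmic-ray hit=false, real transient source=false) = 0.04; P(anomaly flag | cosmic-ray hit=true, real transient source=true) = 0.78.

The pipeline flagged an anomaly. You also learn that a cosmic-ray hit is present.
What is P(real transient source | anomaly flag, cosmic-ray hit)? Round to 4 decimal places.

For the numerator, keep only real transient source=true terms: 0.78·0.6 = 0.468000
The normalizing constant is 0.63·0.4 + 0.78·0.6 = 0.720000
Posterior = 0.468000 / 0.720000 ≈ 0.6500

P(real transient source | anomaly flag, cosmic-ray hit) ≈ 0.6500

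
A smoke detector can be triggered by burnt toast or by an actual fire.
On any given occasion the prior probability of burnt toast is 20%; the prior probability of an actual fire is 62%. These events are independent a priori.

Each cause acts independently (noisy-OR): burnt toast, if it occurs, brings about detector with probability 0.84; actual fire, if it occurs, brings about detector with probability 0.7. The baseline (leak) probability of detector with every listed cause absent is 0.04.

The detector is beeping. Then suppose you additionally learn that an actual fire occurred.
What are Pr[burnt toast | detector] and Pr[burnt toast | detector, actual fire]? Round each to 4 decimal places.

Pr[burnt toast | detector] ≈ 0.3333; Pr[burnt toast | detector, actual fire] ≈ 0.2509

Under noisy-OR, P(detector | causes) = 1 − (1−0.04)·∏(1−qᵢ) over the active causes.
Weight on burnt toast=true, given the evidence: 0.064326 + 0.118286 = 0.182612
Normalizer over all consistent configurations: 0.04*0.8*0.38 + 0.712*0.8*0.62 + 0.8464*0.2*0.38 + 0.95392*0.2*0.62 = 0.547924
P(burnt toast | detector) = 0.182612/0.547924 ≈ 0.3333

Now condition on the additional information:
Weight on burnt toast=true, given the evidence: 0.95392*0.2 = 0.190784
Denominator P(detector | actual fire): 0.712*0.8 + 0.95392*0.2 = 0.760384
P(burnt toast | detector, actual fire) = 0.190784/0.760384 ≈ 0.2509
Conditioning on actual fire lowers the posterior on burnt toast: the classic explaining-away effect in a common-effect structure.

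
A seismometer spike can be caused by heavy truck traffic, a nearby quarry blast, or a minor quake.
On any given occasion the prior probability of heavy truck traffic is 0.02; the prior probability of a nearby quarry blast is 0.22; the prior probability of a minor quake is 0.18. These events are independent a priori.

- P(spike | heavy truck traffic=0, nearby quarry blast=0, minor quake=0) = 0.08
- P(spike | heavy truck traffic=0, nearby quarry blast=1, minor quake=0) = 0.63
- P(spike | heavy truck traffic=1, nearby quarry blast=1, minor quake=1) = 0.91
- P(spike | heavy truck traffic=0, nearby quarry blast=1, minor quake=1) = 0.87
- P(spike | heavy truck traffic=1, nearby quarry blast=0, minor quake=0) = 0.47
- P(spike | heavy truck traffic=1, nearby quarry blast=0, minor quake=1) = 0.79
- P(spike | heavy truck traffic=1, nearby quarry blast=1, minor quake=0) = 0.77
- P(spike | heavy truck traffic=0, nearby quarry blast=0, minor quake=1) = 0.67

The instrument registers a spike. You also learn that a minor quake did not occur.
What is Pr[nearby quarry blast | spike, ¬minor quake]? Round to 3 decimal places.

Enumerate the 4 (heavy truck traffic, nearby quarry blast) configurations and weight by the priors:
  P(spike | ¬minor quake) = 0.08×0.98×0.78 + 0.63×0.98×0.22 + 0.47×0.02×0.78 + 0.77×0.02×0.22
        = 0.061152 + 0.135828 + 0.007332 + 0.003388 = 0.207700
Keeping only the nearby quarry blast-present terms gives 0.139216, so
  P(nearby quarry blast | spike, ¬minor quake) = 0.139216 / 0.207700 ≈ 0.670

Pr[nearby quarry blast | spike, ¬minor quake] ≈ 0.670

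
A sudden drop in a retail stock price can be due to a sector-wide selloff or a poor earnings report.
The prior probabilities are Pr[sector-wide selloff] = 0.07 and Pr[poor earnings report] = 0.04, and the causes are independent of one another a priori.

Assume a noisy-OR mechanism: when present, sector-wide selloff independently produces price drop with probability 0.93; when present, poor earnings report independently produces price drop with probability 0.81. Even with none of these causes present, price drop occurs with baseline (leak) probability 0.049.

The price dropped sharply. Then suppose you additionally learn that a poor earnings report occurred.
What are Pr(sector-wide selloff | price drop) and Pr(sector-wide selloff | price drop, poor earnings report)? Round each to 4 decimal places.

Pr(sector-wide selloff | price drop) ≈ 0.4687; Pr(sector-wide selloff | price drop, poor earnings report) ≈ 0.0832

Under noisy-OR, P(price drop | causes) = 1 − (1−0.049)·∏(1−qᵢ) over the active causes.
Weight on sector-wide selloff=true, given the evidence: 0.062726 + 0.002765 = 0.065491
Denominator P(price drop): 0.049*0.93*0.96 + 0.81931*0.93*0.04 + 0.93343*0.07*0.96 + 0.987352*0.07*0.04 = 0.139716
P(sector-wide selloff | price drop) = 0.065491/0.139716 ≈ 0.4687

Now also conditioning on poor earnings report=true:
Enumerate both values of sector-wide selloff and weight by the priors:
  P(price drop | poor earnings report) = 0.81931×0.93 + 0.987352×0.07
        = 0.761958 + 0.069115 = 0.831073
The terms with sector-wide selloff present sum to 0.069115, so
  P(sector-wide selloff | price drop, poor earnings report) = 0.069115 / 0.831073 ≈ 0.0832
— poor earnings report explains away the evidence for sector-wide selloff.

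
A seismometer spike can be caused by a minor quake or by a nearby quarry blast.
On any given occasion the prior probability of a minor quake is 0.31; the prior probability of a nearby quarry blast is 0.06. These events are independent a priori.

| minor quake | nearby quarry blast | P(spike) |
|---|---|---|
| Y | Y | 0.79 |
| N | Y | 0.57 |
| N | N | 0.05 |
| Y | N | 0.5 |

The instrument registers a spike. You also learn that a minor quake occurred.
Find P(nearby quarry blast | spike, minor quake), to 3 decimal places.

P(nearby quarry blast | spike, minor quake) ≈ 0.092

P(spike | minor quake) = 0.5·0.94 + 0.79·0.06 = 0.470000 + 0.047400 = 0.517400
The nearby quarry blast-present share is 0.79·0.06 = 0.047400.
Hence the posterior is 0.047400/0.517400 ≈ 0.092.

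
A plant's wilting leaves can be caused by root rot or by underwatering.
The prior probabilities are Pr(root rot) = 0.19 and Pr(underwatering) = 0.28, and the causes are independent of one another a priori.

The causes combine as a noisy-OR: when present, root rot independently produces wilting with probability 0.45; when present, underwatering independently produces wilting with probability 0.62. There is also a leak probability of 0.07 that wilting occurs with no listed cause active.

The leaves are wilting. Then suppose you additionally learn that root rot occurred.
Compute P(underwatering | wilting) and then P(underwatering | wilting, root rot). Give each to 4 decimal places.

Under noisy-OR, P(wilting | causes) = 1 − (1−0.07)·∏(1−qᵢ) over the active causes.
Sum P(wilting|·) weighted by the priors over the 4 (root rot, underwatering) configurations:
  P(wilting) = 0.07*0.81*0.72 + 0.6466*0.81*0.28 + 0.4885*0.19*0.72 + 0.80563*0.19*0.28
        = 0.040824 + 0.146649 + 0.066827 + 0.042860 = 0.297160
The terms with underwatering present sum to 0.189509, so
  P(underwatering | wilting) = 0.189509 / 0.297160 ≈ 0.6377

Now also conditioning on root rot=true:
P(wilting | root rot) = 0.4885×0.72 + 0.80563×0.28 = 0.351720 + 0.225576 = 0.577296
Of this, 0.225576 comes from 0.80563×0.28 (the underwatering=true cases).
P(underwatering | wilting, root rot) = 0.225576 / 0.577296 ≈ 0.3907
This is intercausal reasoning (explaining away): once root rot accounts for the wilting, underwatering becomes less likely.

P(underwatering | wilting) ≈ 0.6377; P(underwatering | wilting, root rot) ≈ 0.3907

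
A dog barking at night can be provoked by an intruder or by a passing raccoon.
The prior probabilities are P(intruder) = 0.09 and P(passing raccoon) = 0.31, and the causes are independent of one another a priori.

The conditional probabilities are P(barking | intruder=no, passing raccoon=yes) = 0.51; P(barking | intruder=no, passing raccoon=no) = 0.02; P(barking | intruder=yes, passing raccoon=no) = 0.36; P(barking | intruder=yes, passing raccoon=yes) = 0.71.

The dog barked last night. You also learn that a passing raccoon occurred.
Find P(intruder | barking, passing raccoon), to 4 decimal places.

P(intruder | barking, passing raccoon) ≈ 0.1210

Sum P(barking|·) weighted by the priors over both values of intruder:
  P(barking | passing raccoon) = 0.51×0.91 + 0.71×0.09
        = 0.464100 + 0.063900 = 0.528000
Configurations with intruder contribute 0.063900, so
  P(intruder | barking, passing raccoon) = 0.063900 / 0.528000 ≈ 0.1210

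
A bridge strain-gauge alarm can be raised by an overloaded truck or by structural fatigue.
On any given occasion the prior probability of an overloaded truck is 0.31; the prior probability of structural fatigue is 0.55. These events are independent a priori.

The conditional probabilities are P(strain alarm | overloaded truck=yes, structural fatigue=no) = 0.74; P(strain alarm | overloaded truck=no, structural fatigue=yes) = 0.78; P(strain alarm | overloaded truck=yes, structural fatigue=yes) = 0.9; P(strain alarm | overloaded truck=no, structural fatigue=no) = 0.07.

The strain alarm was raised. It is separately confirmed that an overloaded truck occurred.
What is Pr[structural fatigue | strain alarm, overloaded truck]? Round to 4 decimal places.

Pr[structural fatigue | strain alarm, overloaded truck] ≈ 0.5978

Numerator (weight on configurations with structural fatigue): 0.9×0.55 = 0.495000
Denominator P(strain alarm | overloaded truck): 0.74×0.45 + 0.9×0.55 = 0.828000
P(structural fatigue | strain alarm, overloaded truck) = 0.495000/0.828000 ≈ 0.5978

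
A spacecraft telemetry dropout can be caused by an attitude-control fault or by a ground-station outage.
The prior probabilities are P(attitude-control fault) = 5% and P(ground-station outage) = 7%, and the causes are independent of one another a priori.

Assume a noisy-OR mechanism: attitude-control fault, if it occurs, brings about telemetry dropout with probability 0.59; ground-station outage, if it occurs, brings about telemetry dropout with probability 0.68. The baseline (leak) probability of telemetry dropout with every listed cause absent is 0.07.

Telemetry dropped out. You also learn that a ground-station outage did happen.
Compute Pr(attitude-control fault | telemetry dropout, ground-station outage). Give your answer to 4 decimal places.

Under noisy-OR, P(telemetry dropout | causes) = 1 − (1−0.07)·∏(1−qᵢ) over the active causes.
Weight on attitude-control fault=true, given the evidence: 0.877984×0.05 = 0.043899
The normalizing constant is 0.7024×0.95 + 0.877984×0.05 = 0.711179
P(attitude-control fault | telemetry dropout, ground-station outage) = 0.043899/0.711179 ≈ 0.0617

Pr(attitude-control fault | telemetry dropout, ground-station outage) ≈ 0.0617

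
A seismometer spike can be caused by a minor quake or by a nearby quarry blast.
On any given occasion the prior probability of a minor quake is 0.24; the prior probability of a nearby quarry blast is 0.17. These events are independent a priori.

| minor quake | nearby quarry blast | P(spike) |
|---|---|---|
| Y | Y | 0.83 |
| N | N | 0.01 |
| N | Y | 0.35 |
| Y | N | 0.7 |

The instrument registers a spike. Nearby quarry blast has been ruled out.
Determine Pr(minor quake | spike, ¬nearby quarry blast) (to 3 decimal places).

Numerator (weight on configurations with minor quake): 0.7*0.24 = 0.168000
The normalizing constant is 0.01*0.76 + 0.7*0.24 = 0.175600
P(minor quake | spike, ¬nearby quarry blast) = 0.168000/0.175600 ≈ 0.957

Pr(minor quake | spike, ¬nearby quarry blast) ≈ 0.957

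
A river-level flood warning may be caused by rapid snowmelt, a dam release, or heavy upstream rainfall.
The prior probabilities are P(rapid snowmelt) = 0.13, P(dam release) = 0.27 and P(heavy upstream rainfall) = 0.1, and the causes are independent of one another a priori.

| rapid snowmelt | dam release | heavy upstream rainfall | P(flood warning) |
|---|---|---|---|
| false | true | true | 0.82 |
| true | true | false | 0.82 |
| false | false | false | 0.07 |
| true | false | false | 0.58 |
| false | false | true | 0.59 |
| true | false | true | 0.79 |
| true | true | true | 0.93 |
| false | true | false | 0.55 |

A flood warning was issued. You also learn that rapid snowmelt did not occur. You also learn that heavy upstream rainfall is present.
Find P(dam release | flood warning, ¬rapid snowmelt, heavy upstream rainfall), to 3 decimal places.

Enumerate both values of dam release and weight by the priors:
  P(flood warning | ¬rapid snowmelt, heavy upstream rainfall) = 0.59·0.73 + 0.82·0.27
        = 0.430700 + 0.221400 = 0.652100
The terms with dam release present sum to 0.221400, so
  P(dam release | flood warning, ¬rapid snowmelt, heavy upstream rainfall) = 0.221400 / 0.652100 ≈ 0.340

P(dam release | flood warning, ¬rapid snowmelt, heavy upstream rainfall) ≈ 0.340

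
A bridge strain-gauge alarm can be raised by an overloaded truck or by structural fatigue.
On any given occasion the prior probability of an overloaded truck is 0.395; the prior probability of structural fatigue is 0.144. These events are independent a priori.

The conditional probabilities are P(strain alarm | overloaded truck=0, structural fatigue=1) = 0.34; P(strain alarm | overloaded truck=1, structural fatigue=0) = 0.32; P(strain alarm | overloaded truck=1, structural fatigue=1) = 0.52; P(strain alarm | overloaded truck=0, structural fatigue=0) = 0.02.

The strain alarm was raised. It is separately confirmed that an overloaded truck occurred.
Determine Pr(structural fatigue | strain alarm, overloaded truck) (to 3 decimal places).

Sum P(strain alarm|·) weighted by the priors over both values of structural fatigue:
  P(strain alarm | overloaded truck) = 0.32·0.856 + 0.52·0.144
        = 0.273920 + 0.074880 = 0.348800
The terms with structural fatigue present sum to 0.074880, so
  P(structural fatigue | strain alarm, overloaded truck) = 0.074880 / 0.348800 ≈ 0.215

Pr(structural fatigue | strain alarm, overloaded truck) ≈ 0.215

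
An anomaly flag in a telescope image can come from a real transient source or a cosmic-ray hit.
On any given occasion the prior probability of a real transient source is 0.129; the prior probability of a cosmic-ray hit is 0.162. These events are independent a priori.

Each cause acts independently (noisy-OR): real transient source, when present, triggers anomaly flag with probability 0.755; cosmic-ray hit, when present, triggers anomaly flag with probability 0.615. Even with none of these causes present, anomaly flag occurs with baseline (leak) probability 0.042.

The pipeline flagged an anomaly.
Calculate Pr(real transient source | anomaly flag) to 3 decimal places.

Under noisy-OR, P(anomaly flag | causes) = 1 − (1−0.042)·∏(1−qᵢ) over the active causes.
Sum P(anomaly flag|·) weighted by the priors over the 4 (real transient source, cosmic-ray hit) configurations:
  P(anomaly flag) = 0.042·0.871·0.838 + 0.63117·0.871·0.162 + 0.76529·0.129·0.838 + 0.909637·0.129·0.162
        = 0.030656 + 0.089059 + 0.082729 + 0.019010 = 0.221454
Keeping only the real transient source-present terms gives 0.101739, so
  P(real transient source | anomaly flag) = 0.101739 / 0.221454 ≈ 0.459

Pr(real transient source | anomaly flag) ≈ 0.459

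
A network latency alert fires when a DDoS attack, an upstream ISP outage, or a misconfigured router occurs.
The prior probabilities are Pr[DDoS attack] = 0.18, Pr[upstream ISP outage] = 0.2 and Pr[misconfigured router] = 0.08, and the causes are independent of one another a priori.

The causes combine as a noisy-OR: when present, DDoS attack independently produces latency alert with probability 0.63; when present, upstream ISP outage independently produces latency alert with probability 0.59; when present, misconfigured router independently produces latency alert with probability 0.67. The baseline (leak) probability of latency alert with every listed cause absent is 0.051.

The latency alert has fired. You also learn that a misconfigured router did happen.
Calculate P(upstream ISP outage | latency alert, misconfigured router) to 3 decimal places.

Under noisy-OR, P(latency alert | causes) = 1 − (1−0.051)·∏(1−qᵢ) over the active causes.
By total probability over the 4 (DDoS attack, upstream ISP outage) configurations:
  P(latency alert | misconfigured router) = 0.68683*0.82*0.8 + 0.8716*0.82*0.2 + 0.884127*0.18*0.8 + 0.952492*0.18*0.2
        = 0.450560 + 0.142942 + 0.127314 + 0.034290 = 0.755106
Configurations with upstream ISP outage contribute 0.177232, so
  P(upstream ISP outage | latency alert, misconfigured router) = 0.177232 / 0.755106 ≈ 0.235

P(upstream ISP outage | latency alert, misconfigured router) ≈ 0.235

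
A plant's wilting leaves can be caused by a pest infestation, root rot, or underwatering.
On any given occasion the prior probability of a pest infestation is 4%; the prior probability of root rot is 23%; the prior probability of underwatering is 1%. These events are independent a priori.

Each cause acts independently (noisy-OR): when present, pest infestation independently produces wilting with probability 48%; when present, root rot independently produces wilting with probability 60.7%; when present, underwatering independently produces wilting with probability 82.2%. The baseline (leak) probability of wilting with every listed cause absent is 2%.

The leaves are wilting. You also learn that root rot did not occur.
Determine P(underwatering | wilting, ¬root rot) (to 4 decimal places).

P(underwatering | wilting, ¬root rot) ≈ 0.1774

Under noisy-OR, P(wilting | causes) = 1 − (1−0.02)·∏(1−qᵢ) over the active causes.
By total probability over the 4 (pest infestation, underwatering) configurations:
  P(wilting | ¬root rot) = 0.02*0.96*0.99 + 0.82556*0.96*0.01 + 0.4904*0.04*0.99 + 0.909291*0.04*0.01
        = 0.019008 + 0.007925 + 0.019420 + 0.000364 = 0.046717
Keeping only the underwatering-present terms gives 0.008289, so
  P(underwatering | wilting, ¬root rot) = 0.008289 / 0.046717 ≈ 0.1774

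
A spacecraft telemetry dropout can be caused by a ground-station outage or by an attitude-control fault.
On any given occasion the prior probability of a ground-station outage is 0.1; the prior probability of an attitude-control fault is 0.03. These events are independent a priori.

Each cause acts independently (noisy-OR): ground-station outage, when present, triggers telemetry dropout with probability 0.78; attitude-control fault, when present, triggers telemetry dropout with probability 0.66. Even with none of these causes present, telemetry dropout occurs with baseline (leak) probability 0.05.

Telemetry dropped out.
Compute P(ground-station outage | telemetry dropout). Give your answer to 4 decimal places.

Under noisy-OR, P(telemetry dropout | causes) = 1 − (1−0.05)·∏(1−qᵢ) over the active causes.
Numerator (weight on configurations with ground-station outage): 0.076727 + 0.002787 = 0.079514
Normalizer over all consistent configurations: 0.05·0.9·0.97 + 0.677·0.9·0.03 + 0.791·0.1·0.97 + 0.92894·0.1·0.03 = 0.141443
P(ground-station outage | telemetry dropout) = 0.079514/0.141443 ≈ 0.5622

P(ground-station outage | telemetry dropout) ≈ 0.5622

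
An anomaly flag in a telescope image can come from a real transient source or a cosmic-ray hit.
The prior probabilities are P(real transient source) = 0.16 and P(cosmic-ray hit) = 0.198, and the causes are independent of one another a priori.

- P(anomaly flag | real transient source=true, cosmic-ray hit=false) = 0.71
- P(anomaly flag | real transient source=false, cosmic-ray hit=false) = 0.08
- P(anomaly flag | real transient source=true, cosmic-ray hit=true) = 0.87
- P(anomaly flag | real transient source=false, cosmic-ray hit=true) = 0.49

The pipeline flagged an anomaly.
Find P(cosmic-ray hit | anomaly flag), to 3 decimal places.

Enumerate the 4 (real transient source, cosmic-ray hit) configurations and weight by the priors:
  P(anomaly flag) = 0.08×0.84×0.802 + 0.49×0.84×0.198 + 0.71×0.16×0.802 + 0.87×0.16×0.198
        = 0.053894 + 0.081497 + 0.091107 + 0.027562 = 0.254060
Configurations with cosmic-ray hit contribute 0.109059, so
  P(cosmic-ray hit | anomaly flag) = 0.109059 / 0.254060 ≈ 0.429

P(cosmic-ray hit | anomaly flag) ≈ 0.429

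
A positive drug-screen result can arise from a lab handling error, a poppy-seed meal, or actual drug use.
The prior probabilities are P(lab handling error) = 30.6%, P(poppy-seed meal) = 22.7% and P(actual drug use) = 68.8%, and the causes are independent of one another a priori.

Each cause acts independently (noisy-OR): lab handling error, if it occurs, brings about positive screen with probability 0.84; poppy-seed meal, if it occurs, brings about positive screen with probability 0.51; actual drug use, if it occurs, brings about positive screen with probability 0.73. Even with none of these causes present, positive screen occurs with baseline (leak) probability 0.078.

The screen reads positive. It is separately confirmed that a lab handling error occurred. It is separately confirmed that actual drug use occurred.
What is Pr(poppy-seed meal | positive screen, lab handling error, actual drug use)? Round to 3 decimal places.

Under noisy-OR, P(positive screen | causes) = 1 − (1−0.078)·∏(1−qᵢ) over the active causes.
P(positive screen | lab handling error, actual drug use) = 0.96017·0.773 + 0.980483·0.227 = 0.742211 + 0.222570 = 0.964781
The poppy-seed meal-present share is 0.980483·0.227 = 0.222570.
Hence the posterior is 0.222570/0.964781 ≈ 0.231.

Pr(poppy-seed meal | positive screen, lab handling error, actual drug use) ≈ 0.231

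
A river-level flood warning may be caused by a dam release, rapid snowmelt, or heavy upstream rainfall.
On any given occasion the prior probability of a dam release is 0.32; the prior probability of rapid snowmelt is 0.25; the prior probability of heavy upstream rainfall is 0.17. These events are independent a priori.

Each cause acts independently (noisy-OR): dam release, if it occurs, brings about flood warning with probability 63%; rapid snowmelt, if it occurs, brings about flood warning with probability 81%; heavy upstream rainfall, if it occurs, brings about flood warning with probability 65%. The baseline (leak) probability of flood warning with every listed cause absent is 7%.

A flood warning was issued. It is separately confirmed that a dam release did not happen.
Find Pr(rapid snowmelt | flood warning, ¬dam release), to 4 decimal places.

Under noisy-OR, P(flood warning | causes) = 1 − (1−0.07)·∏(1−qᵢ) over the active causes.
P(flood warning | ¬dam release) = 0.07·0.75·0.83 + 0.6745·0.75·0.17 + 0.8233·0.25·0.83 + 0.938155·0.25·0.17 = 0.043575 + 0.085999 + 0.170835 + 0.039872 = 0.340281
Of this, 0.210707 comes from 0.170835 + 0.039872 (the rapid snowmelt=true cases).
Hence the posterior is 0.210707/0.340281 ≈ 0.6192.

Pr(rapid snowmelt | flood warning, ¬dam release) ≈ 0.6192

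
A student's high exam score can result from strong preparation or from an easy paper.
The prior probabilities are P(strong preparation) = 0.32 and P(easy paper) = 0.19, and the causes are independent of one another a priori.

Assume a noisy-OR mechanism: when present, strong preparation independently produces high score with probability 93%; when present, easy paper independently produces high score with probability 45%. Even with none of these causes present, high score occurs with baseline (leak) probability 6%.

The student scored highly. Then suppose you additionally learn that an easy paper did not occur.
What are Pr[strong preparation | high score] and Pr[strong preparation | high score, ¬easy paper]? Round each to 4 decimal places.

Pr[strong preparation | high score] ≈ 0.7591; Pr[strong preparation | high score, ¬easy paper] ≈ 0.8799

Under noisy-OR, P(high score | causes) = 1 − (1−0.06)·∏(1−qᵢ) over the active causes.
By total probability over the 4 (strong preparation, easy paper) configurations:
  P(high score) = 0.06·0.68·0.81 + 0.483·0.68·0.19 + 0.9342·0.32·0.81 + 0.96381·0.32·0.19
        = 0.033048 + 0.062404 + 0.242145 + 0.058600 = 0.396197
Configurations with strong preparation contribute 0.300745, so
  P(strong preparation | high score) = 0.300745 / 0.396197 ≈ 0.7591

With the extra evidence:
Enumerate both values of strong preparation and weight by the priors:
  P(high score | ¬easy paper) = 0.06·0.68 + 0.9342·0.32
        = 0.040800 + 0.298944 = 0.339744
The terms with strong preparation present sum to 0.298944, so
  P(strong preparation | high score, ¬easy paper) = 0.298944 / 0.339744 ≈ 0.8799
With easy paper excluded, strong preparation must carry more of the explanatory weight for the high score.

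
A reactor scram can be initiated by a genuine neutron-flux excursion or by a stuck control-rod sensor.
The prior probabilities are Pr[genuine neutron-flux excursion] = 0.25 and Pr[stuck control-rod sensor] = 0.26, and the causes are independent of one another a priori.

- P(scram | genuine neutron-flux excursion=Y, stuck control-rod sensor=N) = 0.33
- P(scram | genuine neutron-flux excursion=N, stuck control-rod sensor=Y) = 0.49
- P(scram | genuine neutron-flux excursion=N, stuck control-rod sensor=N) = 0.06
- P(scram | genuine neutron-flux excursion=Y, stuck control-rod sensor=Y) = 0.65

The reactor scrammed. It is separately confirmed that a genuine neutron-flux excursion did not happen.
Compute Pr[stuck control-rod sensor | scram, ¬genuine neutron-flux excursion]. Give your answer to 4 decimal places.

Numerator (weight on configurations with stuck control-rod sensor): 0.49*0.26 = 0.127400
Normalizer over all consistent configurations: 0.06*0.74 + 0.49*0.26 = 0.171800
Posterior = 0.127400 / 0.171800 ≈ 0.7416

Pr[stuck control-rod sensor | scram, ¬genuine neutron-flux excursion] ≈ 0.7416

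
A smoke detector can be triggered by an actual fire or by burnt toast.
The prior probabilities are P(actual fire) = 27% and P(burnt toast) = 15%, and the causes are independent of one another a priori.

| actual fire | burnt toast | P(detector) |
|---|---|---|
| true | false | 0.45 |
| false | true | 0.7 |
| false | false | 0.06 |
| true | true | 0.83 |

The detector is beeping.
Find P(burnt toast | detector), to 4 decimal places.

P(burnt toast | detector) ≈ 0.4397

P(detector) = 0.06*0.73*0.85 + 0.7*0.73*0.15 + 0.45*0.27*0.85 + 0.83*0.27*0.15 = 0.037230 + 0.076650 + 0.103275 + 0.033615 = 0.250770
Of this, 0.110265 comes from 0.076650 + 0.033615 (the burnt toast=true cases).
Hence the posterior is 0.110265/0.250770 ≈ 0.4397.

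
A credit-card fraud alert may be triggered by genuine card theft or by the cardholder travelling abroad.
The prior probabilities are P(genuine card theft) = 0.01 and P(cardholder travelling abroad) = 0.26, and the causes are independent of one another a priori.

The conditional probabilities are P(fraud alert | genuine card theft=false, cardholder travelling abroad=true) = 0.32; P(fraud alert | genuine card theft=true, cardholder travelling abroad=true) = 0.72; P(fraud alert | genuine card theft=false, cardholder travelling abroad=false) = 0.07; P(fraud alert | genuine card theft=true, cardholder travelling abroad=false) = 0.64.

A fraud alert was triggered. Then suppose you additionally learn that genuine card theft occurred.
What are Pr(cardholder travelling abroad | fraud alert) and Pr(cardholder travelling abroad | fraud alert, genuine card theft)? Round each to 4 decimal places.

Pr(cardholder travelling abroad | fraud alert) ≈ 0.6006; Pr(cardholder travelling abroad | fraud alert, genuine card theft) ≈ 0.2833

P(fraud alert) = 0.07×0.99×0.74 + 0.32×0.99×0.26 + 0.64×0.01×0.74 + 0.72×0.01×0.26 = 0.051282 + 0.082368 + 0.004736 + 0.001872 = 0.140258
Restricting to configurations with cardholder travelling abroad present: 0.082368 + 0.001872 = 0.084240.
P(cardholder travelling abroad | fraud alert) = 0.084240 / 0.140258 ≈ 0.6006

With the extra evidence:
For the numerator, keep only cardholder travelling abroad=true terms: 0.72·0.26 = 0.187200
Normalizer over all consistent configurations: 0.64·0.74 + 0.72·0.26 = 0.660800
Posterior = 0.187200 / 0.660800 ≈ 0.2833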